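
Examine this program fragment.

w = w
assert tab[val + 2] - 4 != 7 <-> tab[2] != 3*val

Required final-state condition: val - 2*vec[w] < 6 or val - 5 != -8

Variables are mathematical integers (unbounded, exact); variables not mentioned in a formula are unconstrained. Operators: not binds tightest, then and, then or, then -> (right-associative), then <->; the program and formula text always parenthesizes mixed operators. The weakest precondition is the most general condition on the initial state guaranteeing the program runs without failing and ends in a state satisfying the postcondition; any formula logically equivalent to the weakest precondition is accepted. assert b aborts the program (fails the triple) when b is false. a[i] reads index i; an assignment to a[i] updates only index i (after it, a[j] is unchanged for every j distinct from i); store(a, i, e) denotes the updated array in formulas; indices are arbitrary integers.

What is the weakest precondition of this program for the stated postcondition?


Working backward. After the program, the postcondition val - 2*vec[w] < 6 or val - 5 != -8 must hold; in canonical form it is val < 2*vec[w] + 6 or val != -3.
Before assert tab[val + 2] - 4 != 7 <-> tab[2] != 3*val: (tab[val + 2] != 11 <-> tab[2] != 3*val) and (val < 2*vec[w] + 6 or val != -3)
Before w := w: (tab[val + 2] != 11 <-> tab[2] != 3*val) and (val < 2*vec[w] + 6 or val != -3)
Answer: WP = (tab[val + 2] != 11 <-> tab[2] != 3*val) and (val < 2*vec[w] + 6 or val != -3)


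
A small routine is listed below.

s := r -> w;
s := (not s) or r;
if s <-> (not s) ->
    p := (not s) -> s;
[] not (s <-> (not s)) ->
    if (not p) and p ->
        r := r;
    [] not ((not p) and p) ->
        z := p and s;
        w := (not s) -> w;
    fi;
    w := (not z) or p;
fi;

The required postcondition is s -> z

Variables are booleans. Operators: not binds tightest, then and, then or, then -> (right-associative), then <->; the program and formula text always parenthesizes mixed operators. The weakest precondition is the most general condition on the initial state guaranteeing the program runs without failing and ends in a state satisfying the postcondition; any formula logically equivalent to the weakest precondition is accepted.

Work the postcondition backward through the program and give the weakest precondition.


Working backward. After the program, s -> z must hold.
Then branch requires s -> z; else branch requires s -> (p and s).
Before the if: ((s <-> (not s)) -> (s -> z)) and ((not (s <-> (not s))) -> (s -> (p and s)))
Before s := (not s) or r: ((((not s) or r) <-> (not ((not s) or r))) -> (((not s) or r) -> z)) and ((not (((not s) or r) <-> (not ((not s) or r)))) -> (((not s) or r) -> (p and ((not s) or r))))
Before s := r -> w: ((((not (r -> w)) or r) <-> (not ((not (r -> w)) or r))) -> (((not (r -> w)) or r) -> z)) and ((not (((not (r -> w)) or r) <-> (not ((not (r -> w)) or r)))) -> (((not (r -> w)) or r) -> (p and ((not (r -> w)) or r))))
Answer: WP = ((((not (r -> w)) or r) <-> (not ((not (r -> w)) or r))) -> (((not (r -> w)) or r) -> z)) and ((not (((not (r -> w)) or r) <-> (not ((not (r -> w)) or r)))) -> (((not (r -> w)) or r) -> (p and ((not (r -> w)) or r))))


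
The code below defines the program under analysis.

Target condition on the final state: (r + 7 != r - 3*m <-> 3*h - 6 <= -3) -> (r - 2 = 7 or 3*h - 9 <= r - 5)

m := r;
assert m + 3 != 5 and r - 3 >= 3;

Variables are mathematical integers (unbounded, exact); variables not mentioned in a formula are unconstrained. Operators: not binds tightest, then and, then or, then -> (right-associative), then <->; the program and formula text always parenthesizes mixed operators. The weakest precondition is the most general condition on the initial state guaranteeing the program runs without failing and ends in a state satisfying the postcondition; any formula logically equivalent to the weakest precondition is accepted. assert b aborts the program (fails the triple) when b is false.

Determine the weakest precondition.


Working backward. After the program, the postcondition (r + 7 != r - 3*m <-> 3*h - 6 <= -3) -> (r - 2 = 7 or 3*h - 9 <= r - 5) must hold; in canonical form it is (3*m != -7 <-> 3*h <= 3) -> (r = 9 or 3*h <= r + 4).
Before assert m + 3 != 5 and r - 3 >= 3: m != 2 and r >= 6 and ((3*m != -7 <-> 3*h <= 3) -> (r = 9 or 3*h <= r + 4))
Before m := r: r != 2 and r >= 6 and ((3*r != -7 <-> 3*h <= 3) -> (r = 9 or 3*h <= r + 4))
Answer: WP = r != 2 and r >= 6 and ((3*r != -7 <-> 3*h <= 3) -> (r = 9 or 3*h <= r + 4))


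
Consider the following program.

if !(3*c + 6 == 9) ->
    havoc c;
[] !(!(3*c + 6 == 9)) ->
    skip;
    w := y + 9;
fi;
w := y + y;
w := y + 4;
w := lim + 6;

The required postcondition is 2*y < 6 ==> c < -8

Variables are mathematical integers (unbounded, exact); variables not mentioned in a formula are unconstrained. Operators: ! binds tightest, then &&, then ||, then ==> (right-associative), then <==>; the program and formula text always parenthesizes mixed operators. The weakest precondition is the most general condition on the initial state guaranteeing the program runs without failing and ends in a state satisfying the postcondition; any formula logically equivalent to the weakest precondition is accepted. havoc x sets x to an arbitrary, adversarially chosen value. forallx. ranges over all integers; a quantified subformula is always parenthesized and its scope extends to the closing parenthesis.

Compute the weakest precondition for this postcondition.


Working backward. After the program, 2*y < 6 ==> c < -8 must hold.
Before w := lim + 6: 2*y < 6 ==> c < -8
Before w := y + 4: 2*y < 6 ==> c < -8
Before w := y + y: 2*y < 6 ==> c < -8
Then branch requires forall c_1. (2*y < 6 ==> c_1 < -8); else branch requires 2*y < 6 ==> c < -8.
Before the if: ((!(3*c == 3)) ==> (forall c_1. (2*y < 6 ==> c_1 < -8))) && (3*c == 3 ==> (2*y < 6 ==> c < -8))
Answer: WP = ((!(3*c == 3)) ==> (forall c_1. (2*y < 6 ==> c_1 < -8))) && (3*c == 3 ==> (2*y < 6 ==> c < -8))


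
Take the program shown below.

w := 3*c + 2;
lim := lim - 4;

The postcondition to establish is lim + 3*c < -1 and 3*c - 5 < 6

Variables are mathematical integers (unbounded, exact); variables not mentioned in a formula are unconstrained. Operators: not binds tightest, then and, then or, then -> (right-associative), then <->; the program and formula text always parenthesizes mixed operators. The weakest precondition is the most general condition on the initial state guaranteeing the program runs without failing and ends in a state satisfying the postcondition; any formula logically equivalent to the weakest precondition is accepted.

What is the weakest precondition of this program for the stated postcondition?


Working backward. After the program, the postcondition lim + 3*c < -1 and 3*c - 5 < 6 must hold; in canonical form it is 3*c + lim < -1 and 3*c < 11.
Before lim := lim - 4: 3*c + lim < 3 and 3*c < 11
Before w := 3*c + 2: 3*c + lim < 3 and 3*c < 11
Answer: WP = 3*c + lim < 3 and 3*c < 11


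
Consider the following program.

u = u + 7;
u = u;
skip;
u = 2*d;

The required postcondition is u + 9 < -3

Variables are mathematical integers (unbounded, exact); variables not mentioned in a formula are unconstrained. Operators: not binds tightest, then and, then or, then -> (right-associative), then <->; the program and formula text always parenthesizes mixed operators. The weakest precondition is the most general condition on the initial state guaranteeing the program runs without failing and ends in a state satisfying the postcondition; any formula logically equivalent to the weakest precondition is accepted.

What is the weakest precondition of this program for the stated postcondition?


Working backward. After the program, the postcondition u + 9 < -3 must hold; in canonical form it is u < -12.
Before u := 2*d: 2*d < -12
Before skip: 2*d < -12
Before u := u: 2*d < -12
Before u := u + 7: 2*d < -12
Answer: WP = 2*d < -12


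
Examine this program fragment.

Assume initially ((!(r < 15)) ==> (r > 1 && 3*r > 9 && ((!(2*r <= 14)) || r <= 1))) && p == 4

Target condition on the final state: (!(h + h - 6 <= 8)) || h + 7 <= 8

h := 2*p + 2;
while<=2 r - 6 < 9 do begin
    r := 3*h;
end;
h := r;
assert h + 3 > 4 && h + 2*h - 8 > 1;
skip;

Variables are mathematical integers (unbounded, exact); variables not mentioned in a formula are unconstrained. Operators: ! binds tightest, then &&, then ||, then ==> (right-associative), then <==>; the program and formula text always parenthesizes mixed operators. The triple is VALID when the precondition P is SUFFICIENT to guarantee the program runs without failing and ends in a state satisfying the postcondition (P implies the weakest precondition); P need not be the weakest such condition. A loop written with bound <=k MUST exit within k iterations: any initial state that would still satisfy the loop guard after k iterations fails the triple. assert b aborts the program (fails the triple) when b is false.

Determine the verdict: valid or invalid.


Working backward. After the program, the postcondition (!(h + h - 6 <= 8)) || h + 7 <= 8 must hold; in canonical form it is (!(2*h <= 14)) || h <= 1.
Before skip: (!(2*h <= 14)) || h <= 1
Before assert h + 3 > 4 && h + 2*h - 8 > 1: h > 1 && 3*h > 9 && ((!(2*h <= 14)) || h <= 1)
Before h := r: r > 1 && 3*r > 9 && ((!(2*r <= 14)) || r <= 1)
Before the loop (bound <=2), unroll the exhaustion recursion (WP_0 = exit-now case; WP_j = one more guarded iteration, up to j = 2):
  WP_0: (!(r < 15)) && r > 1 && 3*r > 9 && ((!(2*r <= 14)) || r <= 1)
  WP_1: (r < 15 ==> ((!(3*h < 15)) && 3*h > 1 && 9*h > 9 && ((!(6*h <= 14)) || 3*h <= 1))) && ((!(r < 15)) ==> (r > 1 && 3*r > 9 && ((!(2*r <= 14)) || r <= 1)))
  WP_2: (r < 15 ==> ((3*h < 15 ==> ((!(3*h < 15)) && 3*h > 1 && 9*h > 9 && ((!(6*h <= 14)) || 3*h <= 1))) && ((!(3*h < 15)) ==> (3*h > 1 && 9*h > 9 && ((!(6*h <= 14)) || 3*h <= 1))))) && ((!(r < 15)) ==> (r > 1 && 3*r > 9 && ((!(2*r <= 14)) || r <= 1)))
So before the loop: (r < 15 ==> ((3*h < 15 ==> ((!(3*h < 15)) && 3*h > 1 && 9*h > 9 && ((!(6*h <= 14)) || 3*h <= 1))) && ((!(3*h < 15)) ==> (3*h > 1 && 9*h > 9 && ((!(6*h <= 14)) || 3*h <= 1))))) && ((!(r < 15)) ==> (r > 1 && 3*r > 9 && ((!(2*r <= 14)) || r <= 1)))
Before h := 2*p + 2: (r < 15 ==> ((6*p < 9 ==> ((!(6*p < 9)) && 6*p > -5 && 18*p > -9 && ((!(12*p <= 2)) || 6*p <= -5))) && ((!(6*p < 9)) ==> (6*p > -5 && 18*p > -9 && ((!(12*p <= 2)) || 6*p <= -5))))) && ((!(r < 15)) ==> (r > 1 && 3*r > 9 && ((!(2*r <= 14)) || r <= 1)))
The weakest precondition is (r < 15 ==> ((6*p < 9 ==> ((!(6*p < 9)) && 6*p > -5 && 18*p > -9 && ((!(12*p <= 2)) || 6*p <= -5))) && ((!(6*p < 9)) ==> (6*p > -5 && 18*p > -9 && ((!(12*p <= 2)) || 6*p <= -5))))) && ((!(r < 15)) ==> (r > 1 && 3*r > 9 && ((!(2*r <= 14)) || r <= 1))).
Check whether ((!(r < 15)) ==> (r > 1 && 3*r > 9 && ((!(2*r <= 14)) || r <= 1))) && p == 4 implies it.
Every state satisfying the precondition satisfies the weakest precondition: the implication holds.
Answer: valid


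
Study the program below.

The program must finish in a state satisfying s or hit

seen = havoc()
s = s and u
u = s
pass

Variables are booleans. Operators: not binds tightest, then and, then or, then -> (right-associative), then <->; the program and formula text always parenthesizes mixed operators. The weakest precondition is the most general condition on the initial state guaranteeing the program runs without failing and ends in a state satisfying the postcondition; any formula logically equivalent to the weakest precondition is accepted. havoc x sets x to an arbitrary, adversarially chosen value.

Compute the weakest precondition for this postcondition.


Working backward. After the program, s or hit must hold.
Before skip: s or hit
Before u := s: s or hit
Before s := s and u: (s and u) or hit
Before havoc seen: (s and u) or hit
Answer: WP = (s and u) or hit


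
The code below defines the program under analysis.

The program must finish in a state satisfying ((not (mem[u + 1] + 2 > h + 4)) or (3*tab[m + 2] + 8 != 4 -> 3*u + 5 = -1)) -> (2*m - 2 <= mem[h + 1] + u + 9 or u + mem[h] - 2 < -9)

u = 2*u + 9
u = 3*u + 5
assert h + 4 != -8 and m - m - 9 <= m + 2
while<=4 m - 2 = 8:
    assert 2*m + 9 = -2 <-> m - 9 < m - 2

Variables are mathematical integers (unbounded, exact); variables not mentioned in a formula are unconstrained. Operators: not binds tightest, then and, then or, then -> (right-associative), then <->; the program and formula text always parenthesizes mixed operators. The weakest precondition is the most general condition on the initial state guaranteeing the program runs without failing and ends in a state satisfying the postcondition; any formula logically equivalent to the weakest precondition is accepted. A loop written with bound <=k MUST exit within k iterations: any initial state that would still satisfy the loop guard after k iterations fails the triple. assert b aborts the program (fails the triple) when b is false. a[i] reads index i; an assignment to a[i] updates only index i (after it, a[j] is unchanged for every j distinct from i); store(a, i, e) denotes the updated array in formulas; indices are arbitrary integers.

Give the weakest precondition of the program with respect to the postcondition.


Working backward. After the program, the postcondition ((not (mem[u + 1] + 2 > h + 4)) or (3*tab[m + 2] + 8 != 4 -> 3*u + 5 = -1)) -> (2*m - 2 <= mem[h + 1] + u + 9 or u + mem[h] - 2 < -9) must hold; in canonical form it is ((not (mem[u + 1] > h + 2)) or (3*tab[m + 2] != -4 -> 3*u = -6)) -> (2*m <= mem[h + 1] + u + 11 or mem[h] + u < -7).
Before the loop (bound <=4), unroll the exhaustion recursion (WP_0 = exit-now case; WP_j = one more guarded iteration, up to j = 4):
  WP_0: (not (m = 10)) and (((not (mem[u + 1] > h + 2)) or (3*tab[m + 2] != -4 -> 3*u = -6)) -> (2*m <= mem[h + 1] + u + 11 or mem[h] + u < -7))
  WP_1: (m = 10 -> (2*m = -11 and (not (m = 10)) and (((not (mem[u + 1] > h + 2)) or (3*tab[m + 2] != -4 -> 3*u = -6)) -> (2*m <= mem[h + 1] + u + 11 or mem[h] + u < -7)))) and ((not (m = 10)) -> (((not (mem[u + 1] > h + 2)) or (3*tab[m + 2] != -4 -> 3*u = -6)) -> (2*m <= mem[h + 1] + u + 11 or mem[h] + u < -7)))
  WP_2: (m = 10 -> (2*m = -11 and (m = 10 -> (2*m = -11 and (not (m = 10)) and (((not (mem[u + 1] > h + 2)) or (3*tab[m + 2] != -4 -> 3*u = -6)) -> (2*m <= mem[h + 1] + u + 11 or mem[h] + u < -7)))) and ((not (m = 10)) -> (((not (mem[u + 1] > h + 2)) or (3*tab[m + 2] != -4 -> 3*u = -6)) -> (2*m <= mem[h + 1] + u + 11 or mem[h] + u < -7))))) and ((not (m = 10)) -> (((not (mem[u + 1] > h + 2)) or (3*tab[m + 2] != -4 -> 3*u = -6)) -> (2*m <= mem[h + 1] + u + 11 or mem[h] + u < -7)))
  WP_3: (m = 10 -> (2*m = -11 and (m = 10 -> (2*m = -11 and (m = 10 -> (2*m = -11 and (not (m = 10)) and (((not (mem[u + 1] > h + 2)) or (3*tab[m + 2] != -4 -> 3*u = -6)) -> (2*m <= mem[h + 1] + u + 11 or mem[h] + u < -7)))) and ((not (m = 10)) -> (((not (mem[u + 1] > h + 2)) or (3*tab[m + 2] != -4 -> 3*u = -6)) -> (2*m <= mem[h + 1] + u + 11 or mem[h] + u < -7))))) and ((not (m = 10)) -> (((not (mem[u + 1] > h + 2)) or (3*tab[m + 2] != -4 -> 3*u = -6)) -> (2*m <= mem[h + 1] + u + 11 or mem[h] + u < -7))))) and ((not (m = 10)) -> (((not (mem[u + 1] > h + 2)) or (3*tab[m + 2] != -4 -> 3*u = -6)) -> (2*m <= mem[h + 1] + u + 11 or mem[h] + u < -7)))
  WP_4: (m = 10 -> (2*m = -11 and (m = 10 -> (2*m = -11 and (m = 10 -> (2*m = -11 and (m = 10 -> (2*m = -11 and (not (m = 10)) and (((not (mem[u + 1] > h + 2)) or (3*tab[m + 2] != -4 -> 3*u = -6)) -> (2*m <= mem[h + 1] + u + 11 or mem[h] + u < -7)))) and ((not (m = 10)) -> (((not (mem[u + 1] > h + 2)) or (3*tab[m + 2] != -4 -> 3*u = -6)) -> (2*m <= mem[h + 1] + u + 11 or mem[h] + u < -7))))) and ((not (m = 10)) -> (((not (mem[u + 1] > h + 2)) or (3*tab[m + 2] != -4 -> 3*u = -6)) -> (2*m <= mem[h + 1] + u + 11 or mem[h] + u < -7))))) and ((not (m = 10)) -> (((not (mem[u + 1] > h + 2)) or (3*tab[m + 2] != -4 -> 3*u = -6)) -> (2*m <= mem[h + 1] + u + 11 or mem[h] + u < -7))))) and ((not (m = 10)) -> (((not (mem[u + 1] > h + 2)) or (3*tab[m + 2] != -4 -> 3*u = -6)) -> (2*m <= mem[h + 1] + u + 11 or mem[h] + u < -7)))
So before the loop: (m = 10 -> (2*m = -11 and (m = 10 -> (2*m = -11 and (m = 10 -> (2*m = -11 and (m = 10 -> (2*m = -11 and (not (m = 10)) and (((not (mem[u + 1] > h + 2)) or (3*tab[m + 2] != -4 -> 3*u = -6)) -> (2*m <= mem[h + 1] + u + 11 or mem[h] + u < -7)))) and ((not (m = 10)) -> (((not (mem[u + 1] > h + 2)) or (3*tab[m + 2] != -4 -> 3*u = -6)) -> (2*m <= mem[h + 1] + u + 11 or mem[h] + u < -7))))) and ((not (m = 10)) -> (((not (mem[u + 1] > h + 2)) or (3*tab[m + 2] != -4 -> 3*u = -6)) -> (2*m <= mem[h + 1] + u + 11 or mem[h] + u < -7))))) and ((not (m = 10)) -> (((not (mem[u + 1] > h + 2)) or (3*tab[m + 2] != -4 -> 3*u = -6)) -> (2*m <= mem[h + 1] + u + 11 or mem[h] + u < -7))))) and ((not (m = 10)) -> (((not (mem[u + 1] > h + 2)) or (3*tab[m + 2] != -4 -> 3*u = -6)) -> (2*m <= mem[h + 1] + u + 11 or mem[h] + u < -7)))
Before assert h + 4 != -8 and m - m - 9 <= m + 2: h != -12 and m >= -11 and (m = 10 -> (2*m = -11 and (m = 10 -> (2*m = -11 and (m = 10 -> (2*m = -11 and (m = 10 -> (2*m = -11 and (not (m = 10)) and (((not (mem[u + 1] > h + 2)) or (3*tab[m + 2] != -4 -> 3*u = -6)) -> (2*m <= mem[h + 1] + u + 11 or mem[h] + u < -7)))) and ((not (m = 10)) -> (((not (mem[u + 1] > h + 2)) or (3*tab[m + 2] != -4 -> 3*u = -6)) -> (2*m <= mem[h + 1] + u + 11 or mem[h] + u < -7))))) and ((not (m = 10)) -> (((not (mem[u + 1] > h + 2)) or (3*tab[m + 2] != -4 -> 3*u = -6)) -> (2*m <= mem[h + 1] + u + 11 or mem[h] + u < -7))))) and ((not (m = 10)) -> (((not (mem[u + 1] > h + 2)) or (3*tab[m + 2] != -4 -> 3*u = -6)) -> (2*m <= mem[h + 1] + u + 11 or mem[h] + u < -7))))) and ((not (m = 10)) -> (((not (mem[u + 1] > h + 2)) or (3*tab[m + 2] != -4 -> 3*u = -6)) -> (2*m <= mem[h + 1] + u + 11 or mem[h] + u < -7)))
Before u := 3*u + 5: h != -12 and m >= -11 and (m = 10 -> (2*m = -11 and (m = 10 -> (2*m = -11 and (m = 10 -> (2*m = -11 and (m = 10 -> (2*m = -11 and (not (m = 10)) and (((not (mem[3*u + 6] > h + 2)) or (3*tab[m + 2] != -4 -> 9*u = -21)) -> (2*m <= mem[h + 1] + 3*u + 16 or mem[h] + 3*u < -12)))) and ((not (m = 10)) -> (((not (mem[3*u + 6] > h + 2)) or (3*tab[m + 2] != -4 -> 9*u = -21)) -> (2*m <= mem[h + 1] + 3*u + 16 or mem[h] + 3*u < -12))))) and ((not (m = 10)) -> (((not (mem[3*u + 6] > h + 2)) or (3*tab[m + 2] != -4 -> 9*u = -21)) -> (2*m <= mem[h + 1] + 3*u + 16 or mem[h] + 3*u < -12))))) and ((not (m = 10)) -> (((not (mem[3*u + 6] > h + 2)) or (3*tab[m + 2] != -4 -> 9*u = -21)) -> (2*m <= mem[h + 1] + 3*u + 16 or mem[h] + 3*u < -12))))) and ((not (m = 10)) -> (((not (mem[3*u + 6] > h + 2)) or (3*tab[m + 2] != -4 -> 9*u = -21)) -> (2*m <= mem[h + 1] + 3*u + 16 or mem[h] + 3*u < -12)))
Before u := 2*u + 9: h != -12 and m >= -11 and (m = 10 -> (2*m = -11 and (m = 10 -> (2*m = -11 and (m = 10 -> (2*m = -11 and (m = 10 -> (2*m = -11 and (not (m = 10)) and (((not (mem[6*u + 33] > h + 2)) or (3*tab[m + 2] != -4 -> 18*u = -102)) -> (2*m <= mem[h + 1] + 6*u + 43 or mem[h] + 6*u < -39)))) and ((not (m = 10)) -> (((not (mem[6*u + 33] > h + 2)) or (3*tab[m + 2] != -4 -> 18*u = -102)) -> (2*m <= mem[h + 1] + 6*u + 43 or mem[h] + 6*u < -39))))) and ((not (m = 10)) -> (((not (mem[6*u + 33] > h + 2)) or (3*tab[m + 2] != -4 -> 18*u = -102)) -> (2*m <= mem[h + 1] + 6*u + 43 or mem[h] + 6*u < -39))))) and ((not (m = 10)) -> (((not (mem[6*u + 33] > h + 2)) or (3*tab[m + 2] != -4 -> 18*u = -102)) -> (2*m <= mem[h + 1] + 6*u + 43 or mem[h] + 6*u < -39))))) and ((not (m = 10)) -> (((not (mem[6*u + 33] > h + 2)) or (3*tab[m + 2] != -4 -> 18*u = -102)) -> (2*m <= mem[h + 1] + 6*u + 43 or mem[h] + 6*u < -39)))
Answer: WP = h != -12 and m >= -11 and (m = 10 -> (2*m = -11 and (m = 10 -> (2*m = -11 and (m = 10 -> (2*m = -11 and (m = 10 -> (2*m = -11 and (not (m = 10)) and (((not (mem[6*u + 33] > h + 2)) or (3*tab[m + 2] != -4 -> 18*u = -102)) -> (2*m <= mem[h + 1] + 6*u + 43 or mem[h] + 6*u < -39)))) and ((not (m = 10)) -> (((not (mem[6*u + 33] > h + 2)) or (3*tab[m + 2] != -4 -> 18*u = -102)) -> (2*m <= mem[h + 1] + 6*u + 43 or mem[h] + 6*u < -39))))) and ((not (m = 10)) -> (((not (mem[6*u + 33] > h + 2)) or (3*tab[m + 2] != -4 -> 18*u = -102)) -> (2*m <= mem[h + 1] + 6*u + 43 or mem[h] + 6*u < -39))))) and ((not (m = 10)) -> (((not (mem[6*u + 33] > h + 2)) or (3*tab[m + 2] != -4 -> 18*u = -102)) -> (2*m <= mem[h + 1] + 6*u + 43 or mem[h] + 6*u < -39))))) and ((not (m = 10)) -> (((not (mem[6*u + 33] > h + 2)) or (3*tab[m + 2] != -4 -> 18*u = -102)) -> (2*m <= mem[h + 1] + 6*u + 43 or mem[h] + 6*u < -39)))


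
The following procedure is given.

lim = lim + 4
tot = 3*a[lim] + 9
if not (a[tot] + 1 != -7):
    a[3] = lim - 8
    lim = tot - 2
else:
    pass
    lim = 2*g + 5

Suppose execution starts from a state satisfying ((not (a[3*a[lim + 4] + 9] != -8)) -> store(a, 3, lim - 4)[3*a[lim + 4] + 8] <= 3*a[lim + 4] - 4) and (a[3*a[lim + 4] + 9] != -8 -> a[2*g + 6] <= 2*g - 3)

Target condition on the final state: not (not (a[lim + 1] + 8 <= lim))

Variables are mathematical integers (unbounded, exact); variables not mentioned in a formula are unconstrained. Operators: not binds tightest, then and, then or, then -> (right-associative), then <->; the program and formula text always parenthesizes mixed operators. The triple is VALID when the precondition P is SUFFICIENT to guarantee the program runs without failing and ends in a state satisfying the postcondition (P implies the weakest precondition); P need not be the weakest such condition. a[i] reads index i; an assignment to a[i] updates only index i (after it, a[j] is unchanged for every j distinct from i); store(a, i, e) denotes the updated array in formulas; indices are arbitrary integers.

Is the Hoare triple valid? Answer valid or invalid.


Working backward. After the program, the postcondition not (not (a[lim + 1] + 8 <= lim)) must hold; in canonical form it is a[lim + 1] <= lim - 8.
Then branch requires store(a, 3, lim - 8)[tot - 1] <= tot - 10; else branch requires a[2*g + 6] <= 2*g - 3.
Before the if: ((not (a[tot] != -8)) -> store(a, 3, lim - 8)[tot - 1] <= tot - 10) and (a[tot] != -8 -> a[2*g + 6] <= 2*g - 3)
Before tot := 3*a[lim] + 9: ((not (a[3*a[lim] + 9] != -8)) -> store(a, 3, lim - 8)[3*a[lim] + 8] <= 3*a[lim] - 1) and (a[3*a[lim] + 9] != -8 -> a[2*g + 6] <= 2*g - 3)
Before lim := lim + 4: ((not (a[3*a[lim + 4] + 9] != -8)) -> store(a, 3, lim - 4)[3*a[lim + 4] + 8] <= 3*a[lim + 4] - 1) and (a[3*a[lim + 4] + 9] != -8 -> a[2*g + 6] <= 2*g - 3)
The weakest precondition is ((not (a[3*a[lim + 4] + 9] != -8)) -> store(a, 3, lim - 4)[3*a[lim + 4] + 8] <= 3*a[lim + 4] - 1) and (a[3*a[lim + 4] + 9] != -8 -> a[2*g + 6] <= 2*g - 3).
Check whether ((not (a[3*a[lim + 4] + 9] != -8)) -> store(a, 3, lim - 4)[3*a[lim + 4] + 8] <= 3*a[lim + 4] - 4) and (a[3*a[lim + 4] + 9] != -8 -> a[2*g + 6] <= 2*g - 3) implies it.
Every state satisfying the precondition satisfies the weakest precondition: the implication holds.
Answer: valid


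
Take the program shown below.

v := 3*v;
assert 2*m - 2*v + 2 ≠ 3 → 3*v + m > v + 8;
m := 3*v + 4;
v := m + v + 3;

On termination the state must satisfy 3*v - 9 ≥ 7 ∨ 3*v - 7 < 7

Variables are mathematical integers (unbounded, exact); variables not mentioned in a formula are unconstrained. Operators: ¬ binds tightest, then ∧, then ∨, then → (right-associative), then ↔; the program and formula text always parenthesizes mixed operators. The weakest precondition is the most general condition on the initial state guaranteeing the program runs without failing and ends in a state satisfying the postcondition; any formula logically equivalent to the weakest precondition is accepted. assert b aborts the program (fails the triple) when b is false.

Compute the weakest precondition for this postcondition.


Working backward. After the program, the postcondition 3*v - 9 ≥ 7 ∨ 3*v - 7 < 7 must hold; in canonical form it is 3*v ≥ 16 ∨ 3*v < 14.
Before v := m + v + 3: 3*m + 3*v ≥ 7 ∨ 3*m + 3*v < 5
Before m := 3*v + 4: 12*v ≥ -5 ∨ 12*v < -7
Before assert 2*m - 2*v + 2 ≠ 3 → 3*v + m > v + 8: (2*m ≠ 2*v + 1 → m + 2*v > 8) ∧ (12*v ≥ -5 ∨ 12*v < -7)
Before v := 3*v: (2*m ≠ 6*v + 1 → m + 6*v > 8) ∧ (36*v ≥ -5 ∨ 36*v < -7)
Answer: WP = (2*m ≠ 6*v + 1 → m + 6*v > 8) ∧ (36*v ≥ -5 ∨ 36*v < -7)


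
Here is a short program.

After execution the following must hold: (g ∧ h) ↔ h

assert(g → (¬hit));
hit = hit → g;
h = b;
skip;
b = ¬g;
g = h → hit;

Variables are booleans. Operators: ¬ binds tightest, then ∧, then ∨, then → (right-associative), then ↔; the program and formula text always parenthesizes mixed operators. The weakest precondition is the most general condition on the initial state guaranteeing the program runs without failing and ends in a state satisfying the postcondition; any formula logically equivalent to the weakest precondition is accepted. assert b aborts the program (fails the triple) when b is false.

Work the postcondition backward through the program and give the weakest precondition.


Working backward. After the program, (g ∧ h) ↔ h must hold.
Before g := h → hit: ((h → hit) ∧ h) ↔ h
Before b := ¬g: ((h → hit) ∧ h) ↔ h
Before skip: ((h → hit) ∧ h) ↔ h
Before h := b: ((b → hit) ∧ b) ↔ b
Before hit := hit → g: ((b → (hit → g)) ∧ b) ↔ b
Before assert g → (¬hit): (g → (¬hit)) ∧ (((b → (hit → g)) ∧ b) ↔ b)
Answer: WP = (g → (¬hit)) ∧ (((b → (hit → g)) ∧ b) ↔ b)


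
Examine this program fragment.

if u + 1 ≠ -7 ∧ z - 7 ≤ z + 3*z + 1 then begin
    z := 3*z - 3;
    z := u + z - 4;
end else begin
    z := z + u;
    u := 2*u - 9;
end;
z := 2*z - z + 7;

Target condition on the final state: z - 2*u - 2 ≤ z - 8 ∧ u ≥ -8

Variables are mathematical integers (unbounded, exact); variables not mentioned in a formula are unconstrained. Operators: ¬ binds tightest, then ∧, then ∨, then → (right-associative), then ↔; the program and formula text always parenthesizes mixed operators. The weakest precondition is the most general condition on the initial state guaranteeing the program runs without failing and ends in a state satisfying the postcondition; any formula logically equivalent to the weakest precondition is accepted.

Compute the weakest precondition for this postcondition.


Working backward. After the program, the postcondition z - 2*u - 2 ≤ z - 8 ∧ u ≥ -8 must hold; in canonical form it is 2*u ≥ 6 ∧ u ≥ -8.
Before z := 2*z - z + 7: 2*u ≥ 6 ∧ u ≥ -8
Then branch requires 2*u ≥ 6 ∧ u ≥ -8; else branch requires 4*u ≥ 24 ∧ 2*u ≥ 1.
Before the if: ((u ≠ -8 ∧ 3*z ≥ -8) → (2*u ≥ 6 ∧ u ≥ -8)) ∧ ((¬(u ≠ -8 ∧ 3*z ≥ -8)) → (4*u ≥ 24 ∧ 2*u ≥ 1))
Answer: WP = ((u ≠ -8 ∧ 3*z ≥ -8) → (2*u ≥ 6 ∧ u ≥ -8)) ∧ ((¬(u ≠ -8 ∧ 3*z ≥ -8)) → (4*u ≥ 24 ∧ 2*u ≥ 1))


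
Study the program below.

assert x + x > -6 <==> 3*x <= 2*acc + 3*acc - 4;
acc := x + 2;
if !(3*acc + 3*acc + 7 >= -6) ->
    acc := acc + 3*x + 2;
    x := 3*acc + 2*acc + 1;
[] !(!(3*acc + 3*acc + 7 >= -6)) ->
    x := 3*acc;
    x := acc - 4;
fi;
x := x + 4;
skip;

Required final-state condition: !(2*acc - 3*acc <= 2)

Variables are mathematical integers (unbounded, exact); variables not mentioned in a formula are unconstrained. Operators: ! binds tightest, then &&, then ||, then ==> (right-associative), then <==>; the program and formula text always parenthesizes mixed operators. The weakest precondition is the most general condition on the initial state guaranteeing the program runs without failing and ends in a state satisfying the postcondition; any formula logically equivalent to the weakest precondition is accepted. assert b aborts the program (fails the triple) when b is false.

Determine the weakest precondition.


Working backward. After the program, the postcondition !(2*acc - 3*acc <= 2) must hold; in canonical form it is !(acc >= -2).
Before skip: !(acc >= -2)
Before x := x + 4: !(acc >= -2)
Then branch requires !(acc + 3*x >= -4); else branch requires !(acc >= -2).
Before the if: ((!(6*acc >= -13)) ==> (!(acc + 3*x >= -4))) && (6*acc >= -13 ==> (!(acc >= -2)))
Before acc := x + 2: ((!(6*x >= -25)) ==> (!(4*x >= -6))) && (6*x >= -25 ==> (!(x >= -4)))
Before assert x + x > -6 <==> 3*x <= 2*acc + 3*acc - 4: (2*x > -6 <==> 3*x <= 5*acc - 4) && ((!(6*x >= -25)) ==> (!(4*x >= -6))) && (6*x >= -25 ==> (!(x >= -4)))
Answer: WP = (2*x > -6 <==> 3*x <= 5*acc - 4) && ((!(6*x >= -25)) ==> (!(4*x >= -6))) && (6*x >= -25 ==> (!(x >= -4)))


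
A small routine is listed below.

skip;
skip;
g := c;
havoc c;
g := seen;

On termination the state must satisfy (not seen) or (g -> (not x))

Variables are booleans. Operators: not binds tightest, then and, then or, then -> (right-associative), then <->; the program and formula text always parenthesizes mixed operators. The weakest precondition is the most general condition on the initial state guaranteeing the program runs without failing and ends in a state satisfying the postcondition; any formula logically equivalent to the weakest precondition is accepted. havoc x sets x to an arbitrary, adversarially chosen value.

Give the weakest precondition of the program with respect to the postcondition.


Working backward. After the program, (not seen) or (g -> (not x)) must hold.
Before g := seen: (not seen) or (seen -> (not x))
Before havoc c: (not seen) or (seen -> (not x))
Before g := c: (not seen) or (seen -> (not x))
Before skip: (not seen) or (seen -> (not x))
Before skip: (not seen) or (seen -> (not x))
Answer: WP = (not seen) or (seen -> (not x))


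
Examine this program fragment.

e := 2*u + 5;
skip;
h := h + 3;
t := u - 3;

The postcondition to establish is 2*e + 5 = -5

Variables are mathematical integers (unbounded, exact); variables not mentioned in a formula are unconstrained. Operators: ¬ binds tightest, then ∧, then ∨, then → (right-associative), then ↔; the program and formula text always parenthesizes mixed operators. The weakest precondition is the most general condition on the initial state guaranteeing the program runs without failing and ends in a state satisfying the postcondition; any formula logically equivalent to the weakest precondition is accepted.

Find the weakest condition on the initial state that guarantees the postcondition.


Working backward. After the program, the postcondition 2*e + 5 = -5 must hold; in canonical form it is 2*e = -10.
Before t := u - 3: 2*e = -10
Before h := h + 3: 2*e = -10
Before skip: 2*e = -10
Before e := 2*u + 5: 4*u = -20
Answer: WP = 4*u = -20


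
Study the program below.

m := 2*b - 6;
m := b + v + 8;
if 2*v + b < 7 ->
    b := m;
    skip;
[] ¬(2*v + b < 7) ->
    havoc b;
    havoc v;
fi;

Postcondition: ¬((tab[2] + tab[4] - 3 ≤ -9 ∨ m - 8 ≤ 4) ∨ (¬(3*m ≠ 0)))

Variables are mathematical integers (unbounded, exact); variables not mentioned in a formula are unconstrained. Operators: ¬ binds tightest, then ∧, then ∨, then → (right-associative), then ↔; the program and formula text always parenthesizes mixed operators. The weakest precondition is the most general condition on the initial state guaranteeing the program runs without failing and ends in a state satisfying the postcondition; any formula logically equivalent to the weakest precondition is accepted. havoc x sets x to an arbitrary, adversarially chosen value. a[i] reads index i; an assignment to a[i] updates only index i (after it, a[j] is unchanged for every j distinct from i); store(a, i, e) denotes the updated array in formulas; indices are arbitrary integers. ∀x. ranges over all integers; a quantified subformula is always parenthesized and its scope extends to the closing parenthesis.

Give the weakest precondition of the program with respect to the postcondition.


Working backward. After the program, the postcondition ¬((tab[2] + tab[4] - 3 ≤ -9 ∨ m - 8 ≤ 4) ∨ (¬(3*m ≠ 0))) must hold; in canonical form it is ¬(tab[2] + tab[4] ≤ -6 ∨ m ≤ 12 ∨ (¬(3*m ≠ 0))).
Then branch requires ¬(tab[2] + tab[4] ≤ -6 ∨ m ≤ 12 ∨ (¬(3*m ≠ 0))); else branch requires ¬(tab[2] + tab[4] ≤ -6 ∨ m ≤ 12 ∨ (¬(3*m ≠ 0))).
Before the if: (b + 2*v < 7 → (¬(tab[2] + tab[4] ≤ -6 ∨ m ≤ 12 ∨ (¬(3*m ≠ 0))))) ∧ ((¬(b + 2*v < 7)) → (¬(tab[2] + tab[4] ≤ -6 ∨ m ≤ 12 ∨ (¬(3*m ≠ 0)))))
Before m := b + v + 8: (b + 2*v < 7 → (¬(tab[2] + tab[4] ≤ -6 ∨ b + v ≤ 4 ∨ (¬(3*b + 3*v ≠ -24))))) ∧ ((¬(b + 2*v < 7)) → (¬(tab[2] + tab[4] ≤ -6 ∨ b + v ≤ 4 ∨ (¬(3*b + 3*v ≠ -24)))))
Before m := 2*b - 6: (b + 2*v < 7 → (¬(tab[2] + tab[4] ≤ -6 ∨ b + v ≤ 4 ∨ (¬(3*b + 3*v ≠ -24))))) ∧ ((¬(b + 2*v < 7)) → (¬(tab[2] + tab[4] ≤ -6 ∨ b + v ≤ 4 ∨ (¬(3*b + 3*v ≠ -24)))))
Answer: WP = (b + 2*v < 7 → (¬(tab[2] + tab[4] ≤ -6 ∨ b + v ≤ 4 ∨ (¬(3*b + 3*v ≠ -24))))) ∧ ((¬(b + 2*v < 7)) → (¬(tab[2] + tab[4] ≤ -6 ∨ b + v ≤ 4 ∨ (¬(3*b + 3*v ≠ -24)))))


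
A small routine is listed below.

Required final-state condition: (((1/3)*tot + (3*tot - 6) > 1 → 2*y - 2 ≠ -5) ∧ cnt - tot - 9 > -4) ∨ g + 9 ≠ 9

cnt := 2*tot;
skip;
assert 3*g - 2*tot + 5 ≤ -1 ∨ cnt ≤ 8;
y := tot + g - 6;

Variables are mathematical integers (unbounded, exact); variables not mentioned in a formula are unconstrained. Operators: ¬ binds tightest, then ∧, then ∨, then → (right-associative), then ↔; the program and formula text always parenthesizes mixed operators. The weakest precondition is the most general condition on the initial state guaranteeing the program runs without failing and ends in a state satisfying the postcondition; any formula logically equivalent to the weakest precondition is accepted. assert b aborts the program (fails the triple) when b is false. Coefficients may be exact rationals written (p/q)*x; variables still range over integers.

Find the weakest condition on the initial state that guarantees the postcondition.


Working backward. After the program, the postcondition (((1/3)*tot + (3*tot - 6) > 1 → 2*y - 2 ≠ -5) ∧ cnt - tot - 9 > -4) ∨ g + 9 ≠ 9 must hold; in canonical form it is (((10/3)*tot > 7 → 2*y ≠ -3) ∧ cnt > tot + 5) ∨ g ≠ 0.
Before y := tot + g - 6: (((10/3)*tot > 7 → 2*g + 2*tot ≠ 9) ∧ cnt > tot + 5) ∨ g ≠ 0
Before assert 3*g - 2*tot + 5 ≤ -1 ∨ cnt ≤ 8: (3*g ≤ 2*tot - 6 ∨ cnt ≤ 8) ∧ ((((10/3)*tot > 7 → 2*g + 2*tot ≠ 9) ∧ cnt > tot + 5) ∨ g ≠ 0)
Before skip: (3*g ≤ 2*tot - 6 ∨ cnt ≤ 8) ∧ ((((10/3)*tot > 7 → 2*g + 2*tot ≠ 9) ∧ cnt > tot + 5) ∨ g ≠ 0)
Before cnt := 2*tot: (3*g ≤ 2*tot - 6 ∨ 2*tot ≤ 8) ∧ ((((10/3)*tot > 7 → 2*g + 2*tot ≠ 9) ∧ tot > 5) ∨ g ≠ 0)
Answer: WP = (3*g ≤ 2*tot - 6 ∨ 2*tot ≤ 8) ∧ ((((10/3)*tot > 7 → 2*g + 2*tot ≠ 9) ∧ tot > 5) ∨ g ≠ 0)


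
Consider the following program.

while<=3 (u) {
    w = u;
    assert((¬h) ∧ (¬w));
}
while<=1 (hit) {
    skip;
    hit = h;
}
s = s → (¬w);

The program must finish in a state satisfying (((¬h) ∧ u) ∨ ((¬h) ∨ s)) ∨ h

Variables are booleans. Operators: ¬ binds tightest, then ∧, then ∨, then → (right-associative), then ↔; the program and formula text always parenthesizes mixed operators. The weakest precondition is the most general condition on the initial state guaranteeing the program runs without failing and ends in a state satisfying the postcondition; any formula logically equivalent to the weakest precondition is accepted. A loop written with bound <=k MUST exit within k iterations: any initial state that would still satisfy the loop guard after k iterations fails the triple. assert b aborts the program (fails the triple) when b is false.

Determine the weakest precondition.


Working backward. After the program, the postcondition (((¬h) ∧ u) ∨ ((¬h) ∨ s)) ∨ h must hold; in canonical form it is true.
Before s := s → (¬w): true
Before the loop (bound <=1), unroll the exhaustion recursion (WP_0 = exit-now case; WP_j = one more guarded iteration, up to j = 1):
  WP_0: ¬hit
  WP_1: hit → (¬h)
So before the loop: hit → (¬h)
Before the loop (bound <=3), unroll the exhaustion recursion (WP_0 = exit-now case; WP_j = one more guarded iteration, up to j = 3):
  WP_0: (¬u) ∧ (hit → (¬h))
  WP_1: (u → ((¬h) ∧ (¬u) ∧ (hit → (¬h)))) ∧ ((¬u) → (hit → (¬h)))
  WP_2: (u → ((¬h) ∧ (¬u) ∧ (u → ((¬h) ∧ (¬u) ∧ (hit → (¬h)))) ∧ ((¬u) → (hit → (¬h))))) ∧ ((¬u) → (hit → (¬h)))
  WP_3: (u → ((¬h) ∧ (¬u) ∧ (u → ((¬h) ∧ (¬u) ∧ (u → ((¬h) ∧ (¬u) ∧ (hit → (¬h)))) ∧ ((¬u) → (hit → (¬h))))) ∧ ((¬u) → (hit → (¬h))))) ∧ ((¬u) → (hit → (¬h)))
So before the loop: (u → ((¬h) ∧ (¬u) ∧ (u → ((¬h) ∧ (¬u) ∧ (u → ((¬h) ∧ (¬u) ∧ (hit → (¬h)))) ∧ ((¬u) → (hit → (¬h))))) ∧ ((¬u) → (hit → (¬h))))) ∧ ((¬u) → (hit → (¬h)))
Answer: WP = (u → ((¬h) ∧ (¬u) ∧ (u → ((¬h) ∧ (¬u) ∧ (u → ((¬h) ∧ (¬u) ∧ (hit → (¬h)))) ∧ ((¬u) → (hit → (¬h))))) ∧ ((¬u) → (hit → (¬h))))) ∧ ((¬u) → (hit → (¬h)))


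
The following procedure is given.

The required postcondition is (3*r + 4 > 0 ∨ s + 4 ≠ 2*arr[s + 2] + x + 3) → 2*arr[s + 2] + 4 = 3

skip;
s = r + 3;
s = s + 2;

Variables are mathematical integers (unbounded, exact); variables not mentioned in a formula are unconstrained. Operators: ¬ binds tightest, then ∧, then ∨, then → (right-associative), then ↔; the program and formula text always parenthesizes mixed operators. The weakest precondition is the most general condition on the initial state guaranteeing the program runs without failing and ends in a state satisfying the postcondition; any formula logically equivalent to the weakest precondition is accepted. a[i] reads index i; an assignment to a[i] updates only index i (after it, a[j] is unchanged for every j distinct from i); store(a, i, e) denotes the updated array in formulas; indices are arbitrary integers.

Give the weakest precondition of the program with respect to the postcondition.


Working backward. After the program, the postcondition (3*r + 4 > 0 ∨ s + 4 ≠ 2*arr[s + 2] + x + 3) → 2*arr[s + 2] + 4 = 3 must hold; in canonical form it is (3*r > -4 ∨ s ≠ 2*arr[s + 2] + x - 1) → 2*arr[s + 2] = -1.
Before s := s + 2: (3*r > -4 ∨ s ≠ 2*arr[s + 4] + x - 3) → 2*arr[s + 4] = -1
Before s := r + 3: (3*r > -4 ∨ r ≠ 2*arr[r + 7] + x - 6) → 2*arr[r + 7] = -1
Before skip: (3*r > -4 ∨ r ≠ 2*arr[r + 7] + x - 6) → 2*arr[r + 7] = -1
Answer: WP = (3*r > -4 ∨ r ≠ 2*arr[r + 7] + x - 6) → 2*arr[r + 7] = -1


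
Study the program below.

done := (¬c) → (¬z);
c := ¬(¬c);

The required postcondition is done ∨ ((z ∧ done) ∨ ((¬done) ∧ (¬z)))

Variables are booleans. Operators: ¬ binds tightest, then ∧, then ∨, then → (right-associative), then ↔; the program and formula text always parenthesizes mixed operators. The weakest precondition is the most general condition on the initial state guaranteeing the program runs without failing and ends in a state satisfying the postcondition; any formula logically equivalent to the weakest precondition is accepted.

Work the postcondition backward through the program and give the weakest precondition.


Working backward. After the program, the postcondition done ∨ ((z ∧ done) ∨ ((¬done) ∧ (¬z))) must hold; in canonical form it is done ∨ (z ∧ done) ∨ ((¬done) ∧ (¬z)).
Before c := ¬(¬c): done ∨ (z ∧ done) ∨ ((¬done) ∧ (¬z))
Before done := (¬c) → (¬z): ((¬c) → (¬z)) ∨ (z ∧ ((¬c) → (¬z))) ∨ ((¬((¬c) → (¬z))) ∧ (¬z))
Answer: WP = ((¬c) → (¬z)) ∨ (z ∧ ((¬c) → (¬z))) ∨ ((¬((¬c) → (¬z))) ∧ (¬z))


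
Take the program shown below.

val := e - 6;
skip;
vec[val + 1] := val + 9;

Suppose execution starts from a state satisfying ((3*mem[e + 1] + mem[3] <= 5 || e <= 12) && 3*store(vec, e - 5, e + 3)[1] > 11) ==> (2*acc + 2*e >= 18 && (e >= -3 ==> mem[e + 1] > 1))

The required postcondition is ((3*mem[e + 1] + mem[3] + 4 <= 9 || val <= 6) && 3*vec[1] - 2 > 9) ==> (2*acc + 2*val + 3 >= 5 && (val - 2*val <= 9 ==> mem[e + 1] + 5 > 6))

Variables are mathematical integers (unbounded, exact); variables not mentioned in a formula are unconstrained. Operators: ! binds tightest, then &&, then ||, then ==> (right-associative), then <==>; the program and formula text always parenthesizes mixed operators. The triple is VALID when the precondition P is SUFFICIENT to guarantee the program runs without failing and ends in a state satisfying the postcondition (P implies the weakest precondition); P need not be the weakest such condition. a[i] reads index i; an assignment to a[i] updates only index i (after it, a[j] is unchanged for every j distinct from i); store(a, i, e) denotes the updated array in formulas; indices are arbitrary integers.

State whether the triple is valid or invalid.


Working backward. After the program, the postcondition ((3*mem[e + 1] + mem[3] + 4 <= 9 || val <= 6) && 3*vec[1] - 2 > 9) ==> (2*acc + 2*val + 3 >= 5 && (val - 2*val <= 9 ==> mem[e + 1] + 5 > 6)) must hold; in canonical form it is ((3*mem[e + 1] + mem[3] <= 5 || val <= 6) && 3*vec[1] > 11) ==> (2*acc + 2*val >= 2 && (val >= -9 ==> mem[e + 1] > 1)).
Before vec[val + 1] := val + 9: ((3*mem[e + 1] + mem[3] <= 5 || val <= 6) && 3*store(vec, val + 1, val + 9)[1] > 11) ==> (2*acc + 2*val >= 2 && (val >= -9 ==> mem[e + 1] > 1))
Before skip: ((3*mem[e + 1] + mem[3] <= 5 || val <= 6) && 3*store(vec, val + 1, val + 9)[1] > 11) ==> (2*acc + 2*val >= 2 && (val >= -9 ==> mem[e + 1] > 1))
Before val := e - 6: ((3*mem[e + 1] + mem[3] <= 5 || e <= 12) && 3*store(vec, e - 5, e + 3)[1] > 11) ==> (2*acc + 2*e >= 14 && (e >= -3 ==> mem[e + 1] > 1))
The weakest precondition is ((3*mem[e + 1] + mem[3] <= 5 || e <= 12) && 3*store(vec, e - 5, e + 3)[1] > 11) ==> (2*acc + 2*e >= 14 && (e >= -3 ==> mem[e + 1] > 1)).
Check whether ((3*mem[e + 1] + mem[3] <= 5 || e <= 12) && 3*store(vec, e - 5, e + 3)[1] > 11) ==> (2*acc + 2*e >= 18 && (e >= -3 ==> mem[e + 1] > 1)) implies it.
Every state satisfying the precondition satisfies the weakest precondition: the implication holds.
Answer: valid
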